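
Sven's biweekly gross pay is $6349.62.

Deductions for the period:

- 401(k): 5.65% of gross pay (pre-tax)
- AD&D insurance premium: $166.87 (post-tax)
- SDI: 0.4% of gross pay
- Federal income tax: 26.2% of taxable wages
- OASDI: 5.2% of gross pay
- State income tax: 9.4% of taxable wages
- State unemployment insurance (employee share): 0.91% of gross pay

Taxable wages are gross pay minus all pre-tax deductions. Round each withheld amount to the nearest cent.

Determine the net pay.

$3277.89

401(k): $6349.62 × 0.0565 = $358.75
Taxable wages = $6349.62 − $358.75 = $5990.87
State income tax: $5990.87 × 0.094 = $563.14
Federal income tax: $5990.87 × 0.262 = $1569.61
State unemployment insurance (employee share): $6349.62 × 0.0091 = $57.78
SDI: $6349.62 × 0.004 = $25.40
OASDI: $6349.62 × 0.052 = $330.18
AD&D insurance premium: $166.87
Total deductions = $358.75 + $563.14 + $1569.61 + $57.78 + $25.40 + $330.18 + $166.87 = $3071.73
Net pay = $6349.62 − $3071.73 = $3277.89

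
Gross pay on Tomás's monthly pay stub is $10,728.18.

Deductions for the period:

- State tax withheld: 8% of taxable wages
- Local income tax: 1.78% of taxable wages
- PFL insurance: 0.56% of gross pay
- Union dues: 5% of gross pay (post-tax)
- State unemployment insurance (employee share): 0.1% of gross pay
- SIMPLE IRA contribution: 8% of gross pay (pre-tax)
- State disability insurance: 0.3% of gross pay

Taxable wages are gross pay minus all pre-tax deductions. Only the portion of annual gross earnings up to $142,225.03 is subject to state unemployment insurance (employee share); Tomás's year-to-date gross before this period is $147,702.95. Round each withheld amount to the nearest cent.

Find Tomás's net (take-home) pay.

$8,275.99

SIMPLE IRA contribution: $10,728.18 × 0.08 = $858.25
Taxable wages = $10,728.18 − $858.25 = $9,869.93
State tax withheld: $9,869.93 × 0.08 = $789.59
Local income tax: $9,869.93 × 0.0178 = $175.68
State unemployment insurance (employee share): annual cap $142,225.03 already reached (YTD $147,702.95), so $0.00
PFL insurance: $10,728.18 × 0.0056 = $60.08
State disability insurance: $10,728.18 × 0.003 = $32.18
Union dues: $10,728.18 × 0.05 = $536.41
Total deductions = $858.25 + $789.59 + $175.68 + $0.00 + $60.08 + $32.18 + $536.41 = $2,452.19
Net pay = $10,728.18 − $2,452.19 = $8,275.99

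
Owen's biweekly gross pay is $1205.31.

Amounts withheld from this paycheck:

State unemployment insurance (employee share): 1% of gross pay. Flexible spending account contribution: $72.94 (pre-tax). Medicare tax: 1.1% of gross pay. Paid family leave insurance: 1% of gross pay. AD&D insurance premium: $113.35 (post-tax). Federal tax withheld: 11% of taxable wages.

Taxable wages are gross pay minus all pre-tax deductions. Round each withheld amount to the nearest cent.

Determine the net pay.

$857.10

Flexible spending account contribution: $72.94
Taxable wages = $1205.31 − $72.94 = $1132.37
Federal tax withheld: $1132.37 × 0.11 = $124.56
Medicare tax: $1205.31 × 0.011 = $13.26
State unemployment insurance (employee share): $1205.31 × 0.01 = $12.05
Paid family leave insurance: $1205.31 × 0.01 = $12.05
AD&D insurance premium: $113.35
Total deductions = $72.94 + $124.56 + $13.26 + $12.05 + $12.05 + $113.35 = $348.21
Net pay = $1205.31 − $348.21 = $857.10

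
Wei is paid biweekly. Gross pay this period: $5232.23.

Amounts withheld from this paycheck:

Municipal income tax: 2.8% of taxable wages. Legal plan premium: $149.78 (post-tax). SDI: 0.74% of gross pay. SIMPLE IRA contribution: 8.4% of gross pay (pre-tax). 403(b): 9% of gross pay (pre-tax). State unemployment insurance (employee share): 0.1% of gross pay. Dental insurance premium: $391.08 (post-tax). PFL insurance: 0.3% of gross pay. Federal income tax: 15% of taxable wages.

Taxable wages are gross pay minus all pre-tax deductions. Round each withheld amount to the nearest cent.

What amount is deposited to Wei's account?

$2952.03

403(b): $5232.23 × 0.09 = $470.90
SIMPLE IRA contribution: $5232.23 × 0.084 = $439.51
Pre-tax total = $470.90 + $439.51 = $910.41
Taxable wages = $5232.23 − $910.41 = $4321.82
Municipal income tax: $4321.82 × 0.028 = $121.01
Federal income tax: $4321.82 × 0.15 = $648.27
PFL insurance: $5232.23 × 0.003 = $15.70
SDI: $5232.23 × 0.0074 = $38.72
State unemployment insurance (employee share): $5232.23 × 0.001 = $5.23
Legal plan premium: $149.78
Dental insurance premium: $391.08
Total deductions = $470.90 + $439.51 + $121.01 + $648.27 + $15.70 + $38.72 + $5.23 + $149.78 + $391.08 = $2280.20
Net pay = $5232.23 − $2280.20 = $2952.03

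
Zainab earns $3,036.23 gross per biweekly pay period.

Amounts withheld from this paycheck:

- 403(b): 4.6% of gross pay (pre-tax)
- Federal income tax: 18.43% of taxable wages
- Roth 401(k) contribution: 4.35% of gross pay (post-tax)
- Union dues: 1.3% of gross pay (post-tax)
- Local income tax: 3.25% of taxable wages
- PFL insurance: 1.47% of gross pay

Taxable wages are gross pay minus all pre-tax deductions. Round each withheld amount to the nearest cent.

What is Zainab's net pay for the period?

403(b): $3,036.23 × 0.046 = $139.67
Taxable wages = $3,036.23 − $139.67 = $2,896.56
Federal income tax: $2,896.56 × 0.1843 = $533.84
Local income tax: $2,896.56 × 0.0325 = $94.14
PFL insurance: $3,036.23 × 0.0147 = $44.63
Roth 401(k) contribution: $3,036.23 × 0.0435 = $132.08
Union dues: $3,036.23 × 0.013 = $39.47
Total deductions = $139.67 + $533.84 + $94.14 + $44.63 + $132.08 + $39.47 = $983.83
Net pay = $3,036.23 − $983.83 = $2,052.40

$2,052.40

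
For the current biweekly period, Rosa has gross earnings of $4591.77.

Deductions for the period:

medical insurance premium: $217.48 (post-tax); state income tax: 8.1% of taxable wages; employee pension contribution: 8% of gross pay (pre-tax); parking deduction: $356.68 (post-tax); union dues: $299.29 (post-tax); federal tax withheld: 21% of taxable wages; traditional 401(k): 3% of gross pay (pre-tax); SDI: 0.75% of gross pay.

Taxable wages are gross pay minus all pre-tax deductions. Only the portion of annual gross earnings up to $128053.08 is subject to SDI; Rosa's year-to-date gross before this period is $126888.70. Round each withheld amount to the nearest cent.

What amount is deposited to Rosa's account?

$2015.28

Traditional 401(k): $4591.77 × 0.03 = $137.75
Employee pension contribution: $4591.77 × 0.08 = $367.34
Pre-tax total = $137.75 + $367.34 = $505.09
Taxable wages = $4591.77 − $505.09 = $4086.68
State income tax: $4086.68 × 0.081 = $331.02
Federal tax withheld: $4086.68 × 0.21 = $858.20
SDI: only $128053.08 − $126888.70 = $1164.38 of this check is subject → $1164.38 × 0.0075 = $8.73
Medical insurance premium: $217.48
Union dues: $299.29
Parking deduction: $356.68
Total deductions = $137.75 + $367.34 + $331.02 + $858.20 + $8.73 + $217.48 + $299.29 + $356.68 = $2576.49
Net pay = $4591.77 − $2576.49 = $2015.28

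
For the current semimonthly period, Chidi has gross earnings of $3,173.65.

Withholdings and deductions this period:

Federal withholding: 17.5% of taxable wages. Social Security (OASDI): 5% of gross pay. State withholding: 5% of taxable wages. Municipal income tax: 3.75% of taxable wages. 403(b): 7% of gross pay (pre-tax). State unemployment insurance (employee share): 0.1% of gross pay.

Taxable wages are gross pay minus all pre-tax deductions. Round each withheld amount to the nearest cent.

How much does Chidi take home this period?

$2,014.88

403(b): $3,173.65 × 0.07 = $222.16
Taxable wages = $3,173.65 − $222.16 = $2,951.49
State withholding: $2,951.49 × 0.05 = $147.57
Municipal income tax: $2,951.49 × 0.0375 = $110.68
Federal withholding: $2,951.49 × 0.175 = $516.51
State unemployment insurance (employee share): $3,173.65 × 0.001 = $3.17
Social Security (OASDI): $3,173.65 × 0.05 = $158.68
Total deductions = $222.16 + $147.57 + $110.68 + $516.51 + $3.17 + $158.68 = $1,158.77
Net pay = $3,173.65 − $1,158.77 = $2,014.88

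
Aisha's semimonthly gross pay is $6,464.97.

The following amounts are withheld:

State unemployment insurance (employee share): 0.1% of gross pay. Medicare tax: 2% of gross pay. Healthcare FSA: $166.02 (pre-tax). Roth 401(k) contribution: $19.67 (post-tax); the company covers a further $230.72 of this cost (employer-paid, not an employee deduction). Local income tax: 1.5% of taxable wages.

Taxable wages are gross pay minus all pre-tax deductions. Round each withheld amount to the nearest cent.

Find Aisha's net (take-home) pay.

$6,049.04

Healthcare FSA: $166.02
Taxable wages = $6,464.97 − $166.02 = $6,298.95
Local income tax: $6,298.95 × 0.015 = $94.48
State unemployment insurance (employee share): $6,464.97 × 0.001 = $6.46
Medicare tax: $6,464.97 × 0.02 = $129.30
Roth 401(k) contribution: $19.67
(Employer's $230.72 toward Roth 401(k) contribution is not withheld from the employee.)
Total deductions = $166.02 + $94.48 + $6.46 + $129.30 + $19.67 = $415.93
Net pay = $6,464.97 − $415.93 = $6,049.04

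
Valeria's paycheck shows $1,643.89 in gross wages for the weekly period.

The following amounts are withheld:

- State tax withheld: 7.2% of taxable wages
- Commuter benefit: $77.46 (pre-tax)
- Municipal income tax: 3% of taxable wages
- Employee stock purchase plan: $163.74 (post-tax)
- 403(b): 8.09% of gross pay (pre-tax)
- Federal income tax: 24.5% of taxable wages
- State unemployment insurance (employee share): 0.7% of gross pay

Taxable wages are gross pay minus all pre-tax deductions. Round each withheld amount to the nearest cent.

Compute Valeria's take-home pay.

$760.79

Commuter benefit: $77.46
403(b): $1,643.89 × 0.0809 = $132.99
Pre-tax total = $77.46 + $132.99 = $210.45
Taxable wages = $1,643.89 − $210.45 = $1,433.44
Municipal income tax: $1,433.44 × 0.03 = $43.00
State tax withheld: $1,433.44 × 0.072 = $103.21
Federal income tax: $1,433.44 × 0.245 = $351.19
State unemployment insurance (employee share): $1,643.89 × 0.007 = $11.51
Employee stock purchase plan: $163.74
Total deductions = $77.46 + $132.99 + $43.00 + $103.21 + $351.19 + $11.51 + $163.74 = $883.10
Net pay = $1,643.89 − $883.10 = $760.79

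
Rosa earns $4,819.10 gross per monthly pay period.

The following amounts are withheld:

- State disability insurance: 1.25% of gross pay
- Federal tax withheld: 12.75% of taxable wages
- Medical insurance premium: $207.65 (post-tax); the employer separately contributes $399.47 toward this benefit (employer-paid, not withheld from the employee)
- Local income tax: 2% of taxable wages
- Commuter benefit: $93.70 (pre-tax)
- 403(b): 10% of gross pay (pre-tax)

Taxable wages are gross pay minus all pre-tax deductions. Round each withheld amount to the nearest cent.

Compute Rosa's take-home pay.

$3,349.69

403(b): $4,819.10 × 0.1 = $481.91
Commuter benefit: $93.70
Pre-tax total = $481.91 + $93.70 = $575.61
Taxable wages = $4,819.10 − $575.61 = $4,243.49
Federal tax withheld: $4,243.49 × 0.1275 = $541.04
Local income tax: $4,243.49 × 0.02 = $84.87
State disability insurance: $4,819.10 × 0.0125 = $60.24
Medical insurance premium: $207.65
(Employer's $399.47 toward medical insurance premium is not withheld from the employee.)
Total deductions = $481.91 + $93.70 + $541.04 + $84.87 + $60.24 + $207.65 = $1,469.41
Net pay = $4,819.10 − $1,469.41 = $3,349.69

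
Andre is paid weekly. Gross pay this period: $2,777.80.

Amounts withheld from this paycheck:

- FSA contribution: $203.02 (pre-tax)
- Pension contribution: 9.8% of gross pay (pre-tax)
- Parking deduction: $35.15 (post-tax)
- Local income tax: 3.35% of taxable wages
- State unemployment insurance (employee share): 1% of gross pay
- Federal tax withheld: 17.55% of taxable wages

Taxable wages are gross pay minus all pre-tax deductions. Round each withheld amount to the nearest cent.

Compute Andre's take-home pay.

$1,758.39

FSA contribution: $203.02
Pension contribution: $2,777.80 × 0.098 = $272.22
Pre-tax total = $203.02 + $272.22 = $475.24
Taxable wages = $2,777.80 − $475.24 = $2,302.56
Federal tax withheld: $2,302.56 × 0.1755 = $404.10
Local income tax: $2,302.56 × 0.0335 = $77.14
State unemployment insurance (employee share): $2,777.80 × 0.01 = $27.78
Parking deduction: $35.15
Total deductions = $203.02 + $272.22 + $404.10 + $77.14 + $27.78 + $35.15 = $1,019.41
Net pay = $2,777.80 − $1,019.41 = $1,758.39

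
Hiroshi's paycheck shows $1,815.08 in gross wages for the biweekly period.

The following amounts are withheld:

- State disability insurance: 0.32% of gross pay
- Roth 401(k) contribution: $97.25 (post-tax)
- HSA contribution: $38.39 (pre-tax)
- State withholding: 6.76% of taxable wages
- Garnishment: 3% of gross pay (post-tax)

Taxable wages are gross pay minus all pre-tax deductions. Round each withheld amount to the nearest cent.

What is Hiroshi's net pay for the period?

$1,499.08

HSA contribution: $38.39
Taxable wages = $1,815.08 − $38.39 = $1,776.69
State withholding: $1,776.69 × 0.0676 = $120.10
State disability insurance: $1,815.08 × 0.0032 = $5.81
Garnishment: $1,815.08 × 0.03 = $54.45
Roth 401(k) contribution: $97.25
Total deductions = $38.39 + $120.10 + $5.81 + $54.45 + $97.25 = $316.00
Net pay = $1,815.08 − $316.00 = $1,499.08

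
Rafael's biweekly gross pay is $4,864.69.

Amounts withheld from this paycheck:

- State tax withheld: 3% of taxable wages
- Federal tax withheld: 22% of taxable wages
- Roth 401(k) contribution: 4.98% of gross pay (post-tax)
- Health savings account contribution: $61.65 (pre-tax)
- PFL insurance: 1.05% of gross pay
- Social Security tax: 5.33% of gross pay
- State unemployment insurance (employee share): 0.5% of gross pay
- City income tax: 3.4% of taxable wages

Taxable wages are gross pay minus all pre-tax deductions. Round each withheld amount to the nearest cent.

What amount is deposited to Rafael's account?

$2,862.03

Health savings account contribution: $61.65
Taxable wages = $4,864.69 − $61.65 = $4,803.04
State tax withheld: $4,803.04 × 0.03 = $144.09
Federal tax withheld: $4,803.04 × 0.22 = $1,056.67
City income tax: $4,803.04 × 0.034 = $163.30
PFL insurance: $4,864.69 × 0.0105 = $51.08
Social Security tax: $4,864.69 × 0.0533 = $259.29
State unemployment insurance (employee share): $4,864.69 × 0.005 = $24.32
Roth 401(k) contribution: $4,864.69 × 0.0498 = $242.26
Total deductions = $61.65 + $144.09 + $1,056.67 + $163.30 + $51.08 + $259.29 + $24.32 + $242.26 = $2,002.66
Net pay = $4,864.69 − $2,002.66 = $2,862.03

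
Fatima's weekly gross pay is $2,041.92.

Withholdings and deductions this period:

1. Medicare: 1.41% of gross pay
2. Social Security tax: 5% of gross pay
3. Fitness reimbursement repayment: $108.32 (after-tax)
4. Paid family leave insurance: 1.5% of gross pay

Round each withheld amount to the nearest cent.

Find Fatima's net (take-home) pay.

$1,772.08

Medicare: $2,041.92 × 0.0141 = $28.79
Social Security tax: $2,041.92 × 0.05 = $102.10
Paid family leave insurance: $2,041.92 × 0.015 = $30.63
Fitness reimbursement repayment: $108.32
Total deductions = $28.79 + $102.10 + $30.63 + $108.32 = $269.84
Net pay = $2,041.92 − $269.84 = $1,772.08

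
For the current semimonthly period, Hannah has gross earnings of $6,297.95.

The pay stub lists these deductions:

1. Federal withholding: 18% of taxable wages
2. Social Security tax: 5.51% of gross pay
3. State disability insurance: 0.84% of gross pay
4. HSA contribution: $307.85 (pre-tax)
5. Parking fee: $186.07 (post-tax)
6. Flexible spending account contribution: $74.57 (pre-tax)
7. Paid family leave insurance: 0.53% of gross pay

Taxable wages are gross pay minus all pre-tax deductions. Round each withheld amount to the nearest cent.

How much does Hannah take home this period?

Flexible spending account contribution: $74.57
HSA contribution: $307.85
Pre-tax total = $74.57 + $307.85 = $382.42
Taxable wages = $6,297.95 − $382.42 = $5,915.53
Federal withholding: $5,915.53 × 0.18 = $1,064.80
Social Security tax: $6,297.95 × 0.0551 = $347.02
State disability insurance: $6,297.95 × 0.0084 = $52.90
Paid family leave insurance: $6,297.95 × 0.0053 = $33.38
Parking fee: $186.07
Total deductions = $74.57 + $307.85 + $1,064.80 + $347.02 + $52.90 + $33.38 + $186.07 = $2,066.59
Net pay = $6,297.95 − $2,066.59 = $4,231.36

$4,231.36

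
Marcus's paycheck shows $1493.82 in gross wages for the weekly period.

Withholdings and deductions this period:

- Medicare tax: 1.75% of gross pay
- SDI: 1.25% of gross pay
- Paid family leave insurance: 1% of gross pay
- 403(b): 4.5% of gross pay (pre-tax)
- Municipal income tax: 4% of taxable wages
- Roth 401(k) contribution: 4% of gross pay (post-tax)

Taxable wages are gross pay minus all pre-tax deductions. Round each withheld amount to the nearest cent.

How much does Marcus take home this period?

$1250.04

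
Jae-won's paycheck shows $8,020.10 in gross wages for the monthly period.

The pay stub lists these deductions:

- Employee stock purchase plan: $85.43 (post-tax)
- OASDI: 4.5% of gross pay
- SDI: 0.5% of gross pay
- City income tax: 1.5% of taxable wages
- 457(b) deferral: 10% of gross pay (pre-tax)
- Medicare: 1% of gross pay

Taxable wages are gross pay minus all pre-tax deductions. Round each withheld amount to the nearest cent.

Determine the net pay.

457(b) deferral: $8,020.10 × 0.1 = $802.01
Taxable wages = $8,020.10 − $802.01 = $7,218.09
City income tax: $7,218.09 × 0.015 = $108.27
Medicare: $8,020.10 × 0.01 = $80.20
SDI: $8,020.10 × 0.005 = $40.10
OASDI: $8,020.10 × 0.045 = $360.90
Employee stock purchase plan: $85.43
Total deductions = $802.01 + $108.27 + $80.20 + $40.10 + $360.90 + $85.43 = $1,476.91
Net pay = $8,020.10 − $1,476.91 = $6,543.19

$6,543.19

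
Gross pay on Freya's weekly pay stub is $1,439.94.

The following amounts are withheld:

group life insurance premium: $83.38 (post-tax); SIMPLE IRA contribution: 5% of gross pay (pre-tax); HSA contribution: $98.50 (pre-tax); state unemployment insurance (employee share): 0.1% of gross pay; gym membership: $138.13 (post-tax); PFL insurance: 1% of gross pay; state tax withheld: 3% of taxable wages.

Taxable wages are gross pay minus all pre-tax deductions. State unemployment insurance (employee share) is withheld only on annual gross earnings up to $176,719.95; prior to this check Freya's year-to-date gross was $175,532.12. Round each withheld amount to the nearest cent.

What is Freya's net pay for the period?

$994.26

HSA contribution: $98.50
SIMPLE IRA contribution: $1,439.94 × 0.05 = $72.00
Pre-tax total = $98.50 + $72.00 = $170.50
Taxable wages = $1,439.94 − $170.50 = $1,269.44
State tax withheld: $1,269.44 × 0.03 = $38.08
State unemployment insurance (employee share): only $176,719.95 − $175,532.12 = $1,187.83 of this check is subject → $1,187.83 × 0.001 = $1.19
PFL insurance: $1,439.94 × 0.01 = $14.40
Group life insurance premium: $83.38
Gym membership: $138.13
Total deductions = $98.50 + $72.00 + $38.08 + $1.19 + $14.40 + $83.38 + $138.13 = $445.68
Net pay = $1,439.94 − $445.68 = $994.26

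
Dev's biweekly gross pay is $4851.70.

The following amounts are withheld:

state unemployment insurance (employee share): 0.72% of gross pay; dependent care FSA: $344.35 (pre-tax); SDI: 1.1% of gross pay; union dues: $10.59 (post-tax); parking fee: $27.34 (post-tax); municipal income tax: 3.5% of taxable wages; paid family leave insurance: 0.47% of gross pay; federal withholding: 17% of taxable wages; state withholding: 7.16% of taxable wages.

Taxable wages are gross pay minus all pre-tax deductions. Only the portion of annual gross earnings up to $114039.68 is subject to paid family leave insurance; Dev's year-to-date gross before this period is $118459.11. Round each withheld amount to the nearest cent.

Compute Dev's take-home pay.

$3134.38

Dependent care FSA: $344.35
Taxable wages = $4851.70 − $344.35 = $4507.35
Federal withholding: $4507.35 × 0.17 = $766.25
Municipal income tax: $4507.35 × 0.035 = $157.76
State withholding: $4507.35 × 0.0716 = $322.73
State unemployment insurance (employee share): $4851.70 × 0.0072 = $34.93
Paid family leave insurance: annual cap $114039.68 already reached (YTD $118459.11), so $0.00
SDI: $4851.70 × 0.011 = $53.37
Parking fee: $27.34
Union dues: $10.59
Total deductions = $344.35 + $766.25 + $157.76 + $322.73 + $34.93 + $0.00 + $53.37 + $27.34 + $10.59 = $1717.32
Net pay = $4851.70 − $1717.32 = $3134.38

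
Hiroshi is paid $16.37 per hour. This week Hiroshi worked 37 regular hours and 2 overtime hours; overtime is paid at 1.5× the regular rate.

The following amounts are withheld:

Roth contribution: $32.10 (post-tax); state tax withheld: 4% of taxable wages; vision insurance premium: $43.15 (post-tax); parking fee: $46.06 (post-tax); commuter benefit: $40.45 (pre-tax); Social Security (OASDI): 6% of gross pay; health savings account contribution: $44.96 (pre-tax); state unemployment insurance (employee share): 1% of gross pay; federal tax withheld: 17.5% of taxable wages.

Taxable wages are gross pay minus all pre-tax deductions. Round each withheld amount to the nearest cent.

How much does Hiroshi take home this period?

$279.82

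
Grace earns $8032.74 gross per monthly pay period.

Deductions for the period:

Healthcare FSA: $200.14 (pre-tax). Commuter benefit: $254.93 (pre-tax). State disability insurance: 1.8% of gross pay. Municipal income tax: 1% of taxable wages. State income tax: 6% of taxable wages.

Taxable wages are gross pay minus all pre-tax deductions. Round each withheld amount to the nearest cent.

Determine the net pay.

$6902.64

Healthcare FSA: $200.14
Commuter benefit: $254.93
Pre-tax total = $200.14 + $254.93 = $455.07
Taxable wages = $8032.74 − $455.07 = $7577.67
Municipal income tax: $7577.67 × 0.01 = $75.78
State income tax: $7577.67 × 0.06 = $454.66
State disability insurance: $8032.74 × 0.018 = $144.59
Total deductions = $200.14 + $254.93 + $75.78 + $454.66 + $144.59 = $1130.10
Net pay = $8032.74 − $1130.10 = $6902.64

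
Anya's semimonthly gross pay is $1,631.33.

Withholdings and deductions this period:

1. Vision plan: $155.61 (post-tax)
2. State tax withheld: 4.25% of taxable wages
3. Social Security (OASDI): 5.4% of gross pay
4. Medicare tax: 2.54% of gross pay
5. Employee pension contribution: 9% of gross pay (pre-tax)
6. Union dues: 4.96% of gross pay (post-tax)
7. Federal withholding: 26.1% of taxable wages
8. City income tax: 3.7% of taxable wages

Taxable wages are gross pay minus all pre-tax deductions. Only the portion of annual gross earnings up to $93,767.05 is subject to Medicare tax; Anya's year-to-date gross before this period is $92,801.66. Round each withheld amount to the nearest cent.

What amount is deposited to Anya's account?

$629.90

Employee pension contribution: $1,631.33 × 0.09 = $146.82
Taxable wages = $1,631.33 − $146.82 = $1,484.51
City income tax: $1,484.51 × 0.037 = $54.93
Federal withholding: $1,484.51 × 0.261 = $387.46
State tax withheld: $1,484.51 × 0.0425 = $63.09
Social Security (OASDI): $1,631.33 × 0.054 = $88.09
Medicare tax: only $93,767.05 − $92,801.66 = $965.39 of this check is subject → $965.39 × 0.0254 = $24.52
Vision plan: $155.61
Union dues: $1,631.33 × 0.0496 = $80.91
Total deductions = $146.82 + $54.93 + $387.46 + $63.09 + $88.09 + $24.52 + $155.61 + $80.91 = $1,001.43
Net pay = $1,631.33 − $1,001.43 = $629.90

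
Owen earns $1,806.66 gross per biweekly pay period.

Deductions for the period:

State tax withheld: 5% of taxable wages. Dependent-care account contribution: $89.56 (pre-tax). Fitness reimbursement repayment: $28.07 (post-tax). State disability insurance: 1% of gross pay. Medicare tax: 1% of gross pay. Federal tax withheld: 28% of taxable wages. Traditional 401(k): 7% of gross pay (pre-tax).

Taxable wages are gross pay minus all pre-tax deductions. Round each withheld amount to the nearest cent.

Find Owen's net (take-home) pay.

$1,001.51

Traditional 401(k): $1,806.66 × 0.07 = $126.47
Dependent-care account contribution: $89.56
Pre-tax total = $126.47 + $89.56 = $216.03
Taxable wages = $1,806.66 − $216.03 = $1,590.63
State tax withheld: $1,590.63 × 0.05 = $79.53
Federal tax withheld: $1,590.63 × 0.28 = $445.38
State disability insurance: $1,806.66 × 0.01 = $18.07
Medicare tax: $1,806.66 × 0.01 = $18.07
Fitness reimbursement repayment: $28.07
Total deductions = $126.47 + $89.56 + $79.53 + $445.38 + $18.07 + $18.07 + $28.07 = $805.15
Net pay = $1,806.66 − $805.15 = $1,001.51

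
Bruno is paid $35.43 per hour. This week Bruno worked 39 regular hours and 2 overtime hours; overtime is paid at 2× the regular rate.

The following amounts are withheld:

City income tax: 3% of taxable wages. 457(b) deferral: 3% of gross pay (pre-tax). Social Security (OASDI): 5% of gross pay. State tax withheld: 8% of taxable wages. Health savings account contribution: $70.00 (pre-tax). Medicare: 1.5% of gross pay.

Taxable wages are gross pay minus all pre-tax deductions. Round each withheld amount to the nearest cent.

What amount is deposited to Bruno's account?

Regular pay: 39 × $35.43 = $1,381.77
Overtime pay: 2 × $35.43 × 2 = $141.72
Gross pay = $1,381.77 + $141.72 = $1,523.49
Health savings account contribution: $70.00
457(b) deferral: $1,523.49 × 0.03 = $45.70
Pre-tax total = $70.00 + $45.70 = $115.70
Taxable wages = $1,523.49 − $115.70 = $1,407.79
State tax withheld: $1,407.79 × 0.08 = $112.62
City income tax: $1,407.79 × 0.03 = $42.23
Social Security (OASDI): $1,523.49 × 0.05 = $76.17
Medicare: $1,523.49 × 0.015 = $22.85
Total deductions = $70.00 + $45.70 + $112.62 + $42.23 + $76.17 + $22.85 = $369.57
Net pay = $1,523.49 − $369.57 = $1,153.92

$1,153.92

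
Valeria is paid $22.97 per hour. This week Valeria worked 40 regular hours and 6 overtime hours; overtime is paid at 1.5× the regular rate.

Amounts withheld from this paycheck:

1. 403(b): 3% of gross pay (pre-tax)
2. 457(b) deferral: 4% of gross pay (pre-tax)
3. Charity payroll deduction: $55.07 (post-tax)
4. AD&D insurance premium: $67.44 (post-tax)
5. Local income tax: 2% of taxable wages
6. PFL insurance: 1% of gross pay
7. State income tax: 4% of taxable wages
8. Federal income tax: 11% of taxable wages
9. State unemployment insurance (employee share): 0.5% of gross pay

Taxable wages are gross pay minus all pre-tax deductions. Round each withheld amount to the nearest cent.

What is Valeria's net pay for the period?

$729.40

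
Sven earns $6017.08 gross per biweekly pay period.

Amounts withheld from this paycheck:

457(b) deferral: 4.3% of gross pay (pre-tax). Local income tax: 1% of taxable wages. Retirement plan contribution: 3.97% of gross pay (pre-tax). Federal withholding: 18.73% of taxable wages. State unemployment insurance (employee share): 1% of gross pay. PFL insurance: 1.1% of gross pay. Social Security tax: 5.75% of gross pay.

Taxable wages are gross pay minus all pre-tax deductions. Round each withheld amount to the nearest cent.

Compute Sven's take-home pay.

$3958.14

457(b) deferral: $6017.08 × 0.043 = $258.73
Retirement plan contribution: $6017.08 × 0.0397 = $238.88
Pre-tax total = $258.73 + $238.88 = $497.61
Taxable wages = $6017.08 − $497.61 = $5519.47
Federal withholding: $5519.47 × 0.1873 = $1033.80
Local income tax: $5519.47 × 0.01 = $55.19
Social Security tax: $6017.08 × 0.0575 = $345.98
PFL insurance: $6017.08 × 0.011 = $66.19
State unemployment insurance (employee share): $6017.08 × 0.01 = $60.17
Total deductions = $258.73 + $238.88 + $1033.80 + $55.19 + $345.98 + $66.19 + $60.17 = $2058.94
Net pay = $6017.08 − $2058.94 = $3958.14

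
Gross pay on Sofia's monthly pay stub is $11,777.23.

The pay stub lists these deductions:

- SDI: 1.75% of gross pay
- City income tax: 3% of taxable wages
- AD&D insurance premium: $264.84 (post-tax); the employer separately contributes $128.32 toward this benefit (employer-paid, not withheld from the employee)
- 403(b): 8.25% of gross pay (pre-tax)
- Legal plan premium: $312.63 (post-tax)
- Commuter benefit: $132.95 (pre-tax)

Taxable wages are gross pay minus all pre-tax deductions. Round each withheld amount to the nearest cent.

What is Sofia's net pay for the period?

$9,568.91

Commuter benefit: $132.95
403(b): $11,777.23 × 0.0825 = $971.62
Pre-tax total = $132.95 + $971.62 = $1,104.57
Taxable wages = $11,777.23 − $1,104.57 = $10,672.66
City income tax: $10,672.66 × 0.03 = $320.18
SDI: $11,777.23 × 0.0175 = $206.10
Legal plan premium: $312.63
AD&D insurance premium: $264.84
(Employer's $128.32 toward AD&D insurance premium is not withheld from the employee.)
Total deductions = $132.95 + $971.62 + $320.18 + $206.10 + $312.63 + $264.84 = $2,208.32
Net pay = $11,777.23 − $2,208.32 = $9,568.91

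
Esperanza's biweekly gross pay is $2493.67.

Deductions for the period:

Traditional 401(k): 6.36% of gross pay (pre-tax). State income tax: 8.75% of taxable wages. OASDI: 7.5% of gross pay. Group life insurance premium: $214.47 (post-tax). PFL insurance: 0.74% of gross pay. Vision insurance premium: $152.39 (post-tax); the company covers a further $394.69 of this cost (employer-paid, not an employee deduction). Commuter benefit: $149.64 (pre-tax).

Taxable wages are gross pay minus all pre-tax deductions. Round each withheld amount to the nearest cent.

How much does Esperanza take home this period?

$1421.86

Traditional 401(k): $2493.67 × 0.0636 = $158.60
Commuter benefit: $149.64
Pre-tax total = $158.60 + $149.64 = $308.24
Taxable wages = $2493.67 − $308.24 = $2185.43
State income tax: $2185.43 × 0.0875 = $191.23
OASDI: $2493.67 × 0.075 = $187.03
PFL insurance: $2493.67 × 0.0074 = $18.45
Vision insurance premium: $152.39
Group life insurance premium: $214.47
(Employer's $394.69 toward vision insurance premium is not withheld from the employee.)
Total deductions = $158.60 + $149.64 + $191.23 + $187.03 + $18.45 + $152.39 + $214.47 = $1071.81
Net pay = $2493.67 − $1071.81 = $1421.86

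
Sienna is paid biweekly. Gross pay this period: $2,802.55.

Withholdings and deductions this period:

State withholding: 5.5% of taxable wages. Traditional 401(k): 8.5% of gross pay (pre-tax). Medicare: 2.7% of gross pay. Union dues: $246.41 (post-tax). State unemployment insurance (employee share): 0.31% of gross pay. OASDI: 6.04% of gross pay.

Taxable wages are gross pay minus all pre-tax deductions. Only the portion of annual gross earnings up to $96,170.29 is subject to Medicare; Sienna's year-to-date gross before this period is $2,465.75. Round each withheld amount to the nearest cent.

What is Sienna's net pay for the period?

Traditional 401(k): $2,802.55 × 0.085 = $238.22
Taxable wages = $2,802.55 − $238.22 = $2,564.33
State withholding: $2,564.33 × 0.055 = $141.04
State unemployment insurance (employee share): $2,802.55 × 0.0031 = $8.69
OASDI: $2,802.55 × 0.0604 = $169.27
Medicare: cap not yet reached, full $2,802.55 is subject → $2,802.55 × 0.027 = $75.67
Union dues: $246.41
Total deductions = $238.22 + $141.04 + $8.69 + $169.27 + $75.67 + $246.41 = $879.30
Net pay = $2,802.55 − $879.30 = $1,923.25

$1,923.25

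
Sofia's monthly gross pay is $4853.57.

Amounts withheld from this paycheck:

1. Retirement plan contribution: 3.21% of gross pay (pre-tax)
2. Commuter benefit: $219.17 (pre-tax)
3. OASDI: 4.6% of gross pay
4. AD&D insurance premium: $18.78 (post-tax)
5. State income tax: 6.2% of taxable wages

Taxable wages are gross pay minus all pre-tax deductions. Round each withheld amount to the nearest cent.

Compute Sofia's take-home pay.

$3958.89

Retirement plan contribution: $4853.57 × 0.0321 = $155.80
Commuter benefit: $219.17
Pre-tax total = $155.80 + $219.17 = $374.97
Taxable wages = $4853.57 − $374.97 = $4478.60
State income tax: $4478.60 × 0.062 = $277.67
OASDI: $4853.57 × 0.046 = $223.26
AD&D insurance premium: $18.78
Total deductions = $155.80 + $219.17 + $277.67 + $223.26 + $18.78 = $894.68
Net pay = $4853.57 − $894.68 = $3958.89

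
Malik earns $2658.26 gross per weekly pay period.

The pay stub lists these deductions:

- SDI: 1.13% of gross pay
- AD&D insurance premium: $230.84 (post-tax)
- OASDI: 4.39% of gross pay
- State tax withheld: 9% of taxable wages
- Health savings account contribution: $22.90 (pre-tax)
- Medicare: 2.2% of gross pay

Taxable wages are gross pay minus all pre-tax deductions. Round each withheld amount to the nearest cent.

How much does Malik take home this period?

Health savings account contribution: $22.90
Taxable wages = $2658.26 − $22.90 = $2635.36
State tax withheld: $2635.36 × 0.09 = $237.18
OASDI: $2658.26 × 0.0439 = $116.70
SDI: $2658.26 × 0.0113 = $30.04
Medicare: $2658.26 × 0.022 = $58.48
AD&D insurance premium: $230.84
Total deductions = $22.90 + $237.18 + $116.70 + $30.04 + $58.48 + $230.84 = $696.14
Net pay = $2658.26 − $696.14 = $1962.12

$1962.12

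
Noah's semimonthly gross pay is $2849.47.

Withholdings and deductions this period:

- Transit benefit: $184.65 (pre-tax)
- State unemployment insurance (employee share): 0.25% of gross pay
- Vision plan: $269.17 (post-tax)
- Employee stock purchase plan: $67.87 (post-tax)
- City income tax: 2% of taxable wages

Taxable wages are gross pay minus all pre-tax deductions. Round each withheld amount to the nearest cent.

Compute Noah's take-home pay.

$2267.36

Transit benefit: $184.65
Taxable wages = $2849.47 − $184.65 = $2664.82
City income tax: $2664.82 × 0.02 = $53.30
State unemployment insurance (employee share): $2849.47 × 0.0025 = $7.12
Employee stock purchase plan: $67.87
Vision plan: $269.17
Total deductions = $184.65 + $53.30 + $7.12 + $67.87 + $269.17 = $582.11
Net pay = $2849.47 − $582.11 = $2267.36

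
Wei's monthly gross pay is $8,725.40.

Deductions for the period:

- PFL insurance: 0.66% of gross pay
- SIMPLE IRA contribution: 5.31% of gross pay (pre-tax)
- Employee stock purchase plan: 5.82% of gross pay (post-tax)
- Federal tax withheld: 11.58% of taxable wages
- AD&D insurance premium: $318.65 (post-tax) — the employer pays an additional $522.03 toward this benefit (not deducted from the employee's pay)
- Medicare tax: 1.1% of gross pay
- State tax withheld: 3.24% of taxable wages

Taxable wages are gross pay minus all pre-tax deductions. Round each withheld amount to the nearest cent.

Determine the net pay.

$6,057.60

SIMPLE IRA contribution: $8,725.40 × 0.0531 = $463.32
Taxable wages = $8,725.40 − $463.32 = $8,262.08
Federal tax withheld: $8,262.08 × 0.1158 = $956.75
State tax withheld: $8,262.08 × 0.0324 = $267.69
Medicare tax: $8,725.40 × 0.011 = $95.98
PFL insurance: $8,725.40 × 0.0066 = $57.59
Employee stock purchase plan: $8,725.40 × 0.0582 = $507.82
AD&D insurance premium: $318.65
(Employer's $522.03 toward AD&D insurance premium is not withheld from the employee.)
Total deductions = $463.32 + $956.75 + $267.69 + $95.98 + $57.59 + $507.82 + $318.65 = $2,667.80
Net pay = $8,725.40 − $2,667.80 = $6,057.60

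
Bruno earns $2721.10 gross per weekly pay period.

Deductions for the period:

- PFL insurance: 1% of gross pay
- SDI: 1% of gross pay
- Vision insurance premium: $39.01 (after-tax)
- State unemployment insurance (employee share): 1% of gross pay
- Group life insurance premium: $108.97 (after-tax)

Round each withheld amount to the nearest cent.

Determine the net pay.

PFL insurance: $2721.10 × 0.01 = $27.21
State unemployment insurance (employee share): $2721.10 × 0.01 = $27.21
SDI: $2721.10 × 0.01 = $27.21
Group life insurance premium: $108.97
Vision insurance premium: $39.01
Total deductions = $27.21 + $27.21 + $27.21 + $108.97 + $39.01 = $229.61
Net pay = $2721.10 − $229.61 = $2491.49

$2491.49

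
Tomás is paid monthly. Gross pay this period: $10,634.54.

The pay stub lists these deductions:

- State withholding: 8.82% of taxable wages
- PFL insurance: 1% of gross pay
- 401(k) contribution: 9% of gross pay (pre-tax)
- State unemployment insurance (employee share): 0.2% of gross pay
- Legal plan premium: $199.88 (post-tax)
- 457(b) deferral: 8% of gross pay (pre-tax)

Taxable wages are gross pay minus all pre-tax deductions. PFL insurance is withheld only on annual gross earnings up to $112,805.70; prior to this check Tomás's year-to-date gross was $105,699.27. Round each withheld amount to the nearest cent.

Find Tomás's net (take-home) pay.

457(b) deferral: $10,634.54 × 0.08 = $850.76
401(k) contribution: $10,634.54 × 0.09 = $957.11
Pre-tax total = $850.76 + $957.11 = $1,807.87
Taxable wages = $10,634.54 − $1,807.87 = $8,826.67
State withholding: $8,826.67 × 0.0882 = $778.51
State unemployment insurance (employee share): $10,634.54 × 0.002 = $21.27
PFL insurance: only $112,805.70 − $105,699.27 = $7,106.43 of this check is subject → $7,106.43 × 0.01 = $71.06
Legal plan premium: $199.88
Total deductions = $850.76 + $957.11 + $778.51 + $21.27 + $71.06 + $199.88 = $2,878.59
Net pay = $10,634.54 − $2,878.59 = $7,755.95

$7,755.95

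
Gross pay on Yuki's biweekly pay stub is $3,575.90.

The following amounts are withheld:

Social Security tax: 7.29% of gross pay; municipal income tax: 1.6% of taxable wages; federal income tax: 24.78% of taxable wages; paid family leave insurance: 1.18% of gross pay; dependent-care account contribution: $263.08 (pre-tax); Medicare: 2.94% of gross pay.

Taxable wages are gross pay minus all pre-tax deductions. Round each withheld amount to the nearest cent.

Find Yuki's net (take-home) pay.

Dependent-care account contribution: $263.08
Taxable wages = $3,575.90 − $263.08 = $3,312.82
Municipal income tax: $3,312.82 × 0.016 = $53.01
Federal income tax: $3,312.82 × 0.2478 = $820.92
Medicare: $3,575.90 × 0.0294 = $105.13
Social Security tax: $3,575.90 × 0.0729 = $260.68
Paid family leave insurance: $3,575.90 × 0.0118 = $42.20
Total deductions = $263.08 + $53.01 + $820.92 + $105.13 + $260.68 + $42.20 = $1,545.02
Net pay = $3,575.90 − $1,545.02 = $2,030.88

$2,030.88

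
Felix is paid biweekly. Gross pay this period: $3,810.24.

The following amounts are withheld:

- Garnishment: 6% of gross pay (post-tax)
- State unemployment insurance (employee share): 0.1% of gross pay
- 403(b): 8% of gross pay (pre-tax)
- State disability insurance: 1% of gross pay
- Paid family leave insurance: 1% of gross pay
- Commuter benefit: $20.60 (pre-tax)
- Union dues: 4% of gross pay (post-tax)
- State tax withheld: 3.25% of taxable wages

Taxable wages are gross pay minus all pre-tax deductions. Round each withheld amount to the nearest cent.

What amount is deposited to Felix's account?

Commuter benefit: $20.60
403(b): $3,810.24 × 0.08 = $304.82
Pre-tax total = $20.60 + $304.82 = $325.42
Taxable wages = $3,810.24 − $325.42 = $3,484.82
State tax withheld: $3,484.82 × 0.0325 = $113.26
State disability insurance: $3,810.24 × 0.01 = $38.10
State unemployment insurance (employee share): $3,810.24 × 0.001 = $3.81
Paid family leave insurance: $3,810.24 × 0.01 = $38.10
Union dues: $3,810.24 × 0.04 = $152.41
Garnishment: $3,810.24 × 0.06 = $228.61
Total deductions = $20.60 + $304.82 + $113.26 + $38.10 + $3.81 + $38.10 + $152.41 + $228.61 = $899.71
Net pay = $3,810.24 − $899.71 = $2,910.53

$2,910.53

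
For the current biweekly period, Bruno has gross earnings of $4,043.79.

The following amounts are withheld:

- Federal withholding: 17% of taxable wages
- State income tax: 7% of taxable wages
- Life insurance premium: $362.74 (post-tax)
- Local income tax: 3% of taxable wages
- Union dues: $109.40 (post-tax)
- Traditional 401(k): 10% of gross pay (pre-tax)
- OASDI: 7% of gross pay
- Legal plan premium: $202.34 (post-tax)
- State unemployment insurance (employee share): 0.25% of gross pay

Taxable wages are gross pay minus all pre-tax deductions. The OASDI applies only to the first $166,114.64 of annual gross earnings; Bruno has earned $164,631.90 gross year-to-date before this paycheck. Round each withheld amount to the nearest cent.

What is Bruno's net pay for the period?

$1,868.39

Traditional 401(k): $4,043.79 × 0.1 = $404.38
Taxable wages = $4,043.79 − $404.38 = $3,639.41
Local income tax: $3,639.41 × 0.03 = $109.18
Federal withholding: $3,639.41 × 0.17 = $618.70
State income tax: $3,639.41 × 0.07 = $254.76
OASDI: only $166,114.64 − $164,631.90 = $1,482.74 of this check is subject → $1,482.74 × 0.07 = $103.79
State unemployment insurance (employee share): $4,043.79 × 0.0025 = $10.11
Union dues: $109.40
Life insurance premium: $362.74
Legal plan premium: $202.34
Total deductions = $404.38 + $109.18 + $618.70 + $254.76 + $103.79 + $10.11 + $109.40 + $362.74 + $202.34 = $2,175.40
Net pay = $4,043.79 − $2,175.40 = $1,868.39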